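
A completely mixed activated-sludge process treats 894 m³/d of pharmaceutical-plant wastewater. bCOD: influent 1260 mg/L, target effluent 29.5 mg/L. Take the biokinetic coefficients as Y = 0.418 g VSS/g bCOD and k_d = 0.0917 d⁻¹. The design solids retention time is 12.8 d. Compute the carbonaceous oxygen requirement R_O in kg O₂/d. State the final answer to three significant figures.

R_O ≈ 800 kg O₂/d

Correct the yield for decay: Y_obs = Y/(1 + k_d θ_c) = 0.418 / (1 + 0.0917 × 12.8) = 0.418 / 2.174 = 0.1923.
ΔS = 1260 − 29.5 = 1230 mg/L, so the substrate removal rate is 894 × 1230/1000 = 1100 kg bCOD/d.
Net sludge production P_X = 0.1923 × 1100 = 211.5 kg VSS/d.
R_O = Q·(S₀ − S) − 1.42·P_X = 1100 − 1.42 × 211.5 = 799.7 kg O₂/d.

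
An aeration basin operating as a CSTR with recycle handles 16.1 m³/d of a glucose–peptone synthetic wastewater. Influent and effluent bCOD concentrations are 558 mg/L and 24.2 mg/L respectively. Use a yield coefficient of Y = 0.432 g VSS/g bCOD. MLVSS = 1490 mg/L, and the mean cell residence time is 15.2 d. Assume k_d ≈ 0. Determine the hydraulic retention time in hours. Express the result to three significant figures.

V·X = Y·Q·ΔS·θ_c gives V = 0.432 × 16.1 × (558 − 24.2) × 15.2 / 1490 = 37.87 m³.
HRT = V/Q = 37.87 m³ / 16.1 m³·d⁻¹ = 2.352 d × 24 = 56.46 h.

τ ≈ 56.5 h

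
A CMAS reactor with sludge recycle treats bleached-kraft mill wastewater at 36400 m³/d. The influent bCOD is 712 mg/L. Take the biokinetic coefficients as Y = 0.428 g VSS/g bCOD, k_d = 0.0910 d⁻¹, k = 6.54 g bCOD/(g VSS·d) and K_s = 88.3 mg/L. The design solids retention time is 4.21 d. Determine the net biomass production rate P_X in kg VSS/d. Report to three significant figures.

From the Monod/SRT balance for a CMAS, S = K_s·(1+k_d θ_c)/[θ_c·(Y k − k_d) − 1] = 88.3 × (1 + 0.0910 × 4.21) / [4.21 × (0.428 × 6.54 − 0.0910) − 1] = 122.1 / 10.40 = 11.74 mg/L.
Y_obs = Y / (1 + k_d θ_c) = 0.428 / (1 + 0.0910 × 4.21) = 0.428 / 1.383 = 0.3094.
Substrate removed = Q·(S₀ − S) = 36400 m³/d × (712 − 11.7) g/m³ = 2.55×10^7 g/d = 25491 kg/d.
So the net sludge growth is P_X = 0.3094 × 25491 = 7888 kg VSS/d.

P_X ≈ 7890 kg VSS/d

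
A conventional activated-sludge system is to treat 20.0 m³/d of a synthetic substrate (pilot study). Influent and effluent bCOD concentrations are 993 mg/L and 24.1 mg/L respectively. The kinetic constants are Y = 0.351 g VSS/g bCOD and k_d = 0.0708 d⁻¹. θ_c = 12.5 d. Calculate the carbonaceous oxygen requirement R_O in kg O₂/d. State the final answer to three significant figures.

R_O ≈ 14.3 kg O₂/d

Y_obs = Y / (1 + k_d θ_c) = 0.351 / (1 + 0.0708 × 12.5) = 0.351 / 1.885 = 0.1862.
Substrate removed = Q·(S₀ − S) = 20.0 m³/d × (993 − 24.1) g/m³ = 1.94×10^4 g/d = 19.38 kg/d.
Net sludge production P_X = 0.1862 × 19.38 = 3.608 kg VSS/d.
R_O = Q·ΔS − 1.42 P_X = 19.38 − 5.124 = 14.25 kg O₂/d.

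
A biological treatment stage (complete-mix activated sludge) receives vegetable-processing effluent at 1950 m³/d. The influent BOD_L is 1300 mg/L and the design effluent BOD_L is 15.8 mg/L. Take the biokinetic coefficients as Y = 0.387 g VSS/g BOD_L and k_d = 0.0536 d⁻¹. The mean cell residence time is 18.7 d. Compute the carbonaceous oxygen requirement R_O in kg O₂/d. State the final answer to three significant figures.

R_O ≈ 1820 kg O₂/d

Correct the yield for decay: Y_obs = Y/(1 + k_d θ_c) = 0.387 / (1 + 0.0536 × 18.7) = 0.387 / 2.002 = 0.1933.
Q·(S₀ − S) = 1950 × (1300 − 15.8) × 10⁻³ = 2504 kg/d removed.
P_X = Y_obs·Q·(S₀ − S) = 0.1933 × 2504 = 484.0 kg VSS/d.
R_O = Q·(S₀ − S) − 1.42·P_X = 2504 − 1.42 × 484.0 = 1817 kg O₂/d.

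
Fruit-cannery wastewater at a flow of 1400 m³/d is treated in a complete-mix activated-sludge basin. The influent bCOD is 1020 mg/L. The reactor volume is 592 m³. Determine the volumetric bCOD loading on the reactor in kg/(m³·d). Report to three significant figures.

L_v ≈ 2.41 kg bCOD/(m³·d)

Applied bCOD load per unit volume = Q·S₀/V = (1400 × 1020/1000)/592.0 = 2.412 kg bCOD·m⁻³·d⁻¹.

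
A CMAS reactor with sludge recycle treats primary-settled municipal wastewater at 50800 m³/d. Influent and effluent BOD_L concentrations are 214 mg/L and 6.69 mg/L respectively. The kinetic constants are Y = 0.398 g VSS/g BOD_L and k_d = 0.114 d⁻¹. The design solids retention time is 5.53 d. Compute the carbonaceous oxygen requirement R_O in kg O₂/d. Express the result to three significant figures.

Y_obs = Y / (1 + k_d θ_c) = 0.398 / (1 + 0.114 × 5.53) = 0.398 / 1.630 = 0.2441.
ΔS = 214 − 6.69 = 207.3 mg/L, so the substrate removal rate is 50800 × 207.3/1000 = 10531 kg BOD_L/d.
Biomass synthesised: P_X = Y_obs × 10531 = 2571 kg VSS/d.
R_O = Q·(S₀ − S) − 1.42·P_X = 10531 − 1.42 × 2571 = 6881 kg O₂/d.

R_O ≈ 6880 kg O₂/d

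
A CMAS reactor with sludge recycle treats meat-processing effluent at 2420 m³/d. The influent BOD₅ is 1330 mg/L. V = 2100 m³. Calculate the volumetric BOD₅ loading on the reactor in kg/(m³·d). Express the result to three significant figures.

L_v ≈ 1.53 kg BOD₅/(m³·d)

L_v = Q S₀ / V = 2420 × 1330 × 10⁻³ / 2100 = 1.533 kg/(m³·d).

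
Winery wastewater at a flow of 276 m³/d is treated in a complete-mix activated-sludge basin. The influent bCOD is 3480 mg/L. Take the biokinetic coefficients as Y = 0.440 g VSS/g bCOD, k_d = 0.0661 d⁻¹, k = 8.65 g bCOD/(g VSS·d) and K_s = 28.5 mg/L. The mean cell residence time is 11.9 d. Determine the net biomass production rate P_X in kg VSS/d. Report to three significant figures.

P_X ≈ 236 kg VSS/d

For a completely mixed reactor with recycle the Lawrence–McCarty relation gives S = K_s·(1 + k_d·θ_c) / [θ_c·(Y·k − k_d) − 1] = 28.5 × (1 + 0.0661 × 11.9) / [11.9 × (0.440 × 8.65 − 0.0661) − 1] = 50.92 / 43.50 = 1.170 mg/L.
The observed yield is Y_obs = Y/(1 + k_d·θ_c) = 0.440 / (1 + 0.0661 × 11.9) = 0.440 / 1.787 = 0.2463 g VSS per g bCOD removed.
Mass of bCOD removed per day: Q(S₀ − S) = 276 × 3479 g/m³ = 960.2 kg/d.
P_X = Y_obs · Q(S₀ − S) = 0.2463 × 960.2 = 236.5 kg VSS/d.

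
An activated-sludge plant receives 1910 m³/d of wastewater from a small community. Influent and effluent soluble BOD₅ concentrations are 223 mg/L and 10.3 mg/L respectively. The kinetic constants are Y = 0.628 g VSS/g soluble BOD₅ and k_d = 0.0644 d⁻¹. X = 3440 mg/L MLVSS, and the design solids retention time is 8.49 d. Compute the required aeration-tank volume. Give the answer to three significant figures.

V ≈ 407 m³

Rearranging the biomass balance for a CMAS with decay, V = Y·Q·ΔS·θ_c / [X·(1+k_d θ_c)] = 0.628 × 1910 × (223 − 10.3) × 8.49 / [3440 × (1 + 0.0644 × 8.49)] = 2.17×10^6 / 5321 = 407.1 m³.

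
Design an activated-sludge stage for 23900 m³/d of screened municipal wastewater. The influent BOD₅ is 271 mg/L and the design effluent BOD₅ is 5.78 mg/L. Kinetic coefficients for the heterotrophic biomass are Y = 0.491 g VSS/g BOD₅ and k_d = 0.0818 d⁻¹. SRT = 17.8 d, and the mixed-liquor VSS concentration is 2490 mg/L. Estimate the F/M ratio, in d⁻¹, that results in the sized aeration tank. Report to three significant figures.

F/M ≈ 0.287 d⁻¹

Rearranging the biomass balance for a CMAS with decay, V = Y·Q·ΔS·θ_c / [X·(1+k_d θ_c)] = 0.491 × 23900 × (271 − 5.78) × 17.8 / [2490 × (1 + 0.0818 × 17.8)] = 5.54×10^7 / 6116 = 9059 m³.
F/M = Q·S₀ / (V·X) = 23900 × 271 / (9059 × 2490) = 0.2871 g BOD₅·(g VSS·d)⁻¹.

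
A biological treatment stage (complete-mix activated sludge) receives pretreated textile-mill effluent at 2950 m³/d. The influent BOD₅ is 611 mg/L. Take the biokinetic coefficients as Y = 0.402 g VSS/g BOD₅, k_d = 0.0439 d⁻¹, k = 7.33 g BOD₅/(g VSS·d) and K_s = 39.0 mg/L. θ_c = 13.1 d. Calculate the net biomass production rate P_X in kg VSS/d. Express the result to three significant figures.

From the Monod/SRT balance for a CMAS, S = K_s·(1+k_d θ_c)/[θ_c·(Y k − k_d) − 1] = 39.0 × (1 + 0.0439 × 13.1) / [13.1 × (0.402 × 7.33 − 0.0439) − 1] = 61.43 / 37.03 = 1.659 mg/L.
The observed yield is Y_obs = Y/(1 + k_d·θ_c) = 0.402 / (1 + 0.0439 × 13.1) = 0.402 / 1.575 = 0.2552 g VSS per g BOD₅ removed.
Substrate removed = Q·(S₀ − S) = 2950 m³/d × (611 − 1.66) g/m³ = 1.8×10^6 g/d = 1798 kg/d.
Biomass produced: P_X = Y_obs·Q·ΔS = 0.2552 × 1798 ≈ 458.8 kg VSS/d.

P_X ≈ 459 kg VSS/d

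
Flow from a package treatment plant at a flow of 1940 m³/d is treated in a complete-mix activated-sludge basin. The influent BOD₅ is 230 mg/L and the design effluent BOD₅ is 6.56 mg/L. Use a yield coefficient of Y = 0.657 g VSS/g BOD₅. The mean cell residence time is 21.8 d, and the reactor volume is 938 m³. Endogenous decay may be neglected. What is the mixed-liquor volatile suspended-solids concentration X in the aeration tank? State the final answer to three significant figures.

X ≈ 6620 mg/L

Without decay, X = Y Q (S₀−S) θ_c / V = 0.657 × 1940 × (230 − 6.56) × 21.8 / 938 = 6619 mg/L.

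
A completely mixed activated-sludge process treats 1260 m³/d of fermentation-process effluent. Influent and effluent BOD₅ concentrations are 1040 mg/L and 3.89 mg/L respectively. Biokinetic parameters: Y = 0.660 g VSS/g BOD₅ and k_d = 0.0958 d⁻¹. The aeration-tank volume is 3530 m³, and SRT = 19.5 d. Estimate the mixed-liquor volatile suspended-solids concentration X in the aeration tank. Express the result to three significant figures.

X ≈ 1660 mg/L

From V·X·(1 + k_d·θ_c) = Y·Q·(S₀ − S)·θ_c: X = 0.660 × 1260 × (1040 − 3.89) × 19.5 / [3530 × (1 + 0.0958 × 19.5)] = 1660 mg/L.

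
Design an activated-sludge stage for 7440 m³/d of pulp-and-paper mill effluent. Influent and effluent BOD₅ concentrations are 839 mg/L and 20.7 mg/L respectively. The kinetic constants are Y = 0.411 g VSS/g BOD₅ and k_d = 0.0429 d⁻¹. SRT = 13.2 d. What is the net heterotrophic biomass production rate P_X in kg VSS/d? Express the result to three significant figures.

P_X ≈ 1600 kg VSS/d

Y_obs = Y / (1 + k_d θ_c) = 0.411 / (1 + 0.0429 × 13.2) = 0.411 / 1.566 = 0.2624.
Q·(S₀ − S) = 7440 × (839 − 20.7) × 10⁻³ = 6088 kg/d removed.
P_X = Y_obs · Q(S₀ − S) = 0.2624 × 6088 = 1598 kg VSS/d.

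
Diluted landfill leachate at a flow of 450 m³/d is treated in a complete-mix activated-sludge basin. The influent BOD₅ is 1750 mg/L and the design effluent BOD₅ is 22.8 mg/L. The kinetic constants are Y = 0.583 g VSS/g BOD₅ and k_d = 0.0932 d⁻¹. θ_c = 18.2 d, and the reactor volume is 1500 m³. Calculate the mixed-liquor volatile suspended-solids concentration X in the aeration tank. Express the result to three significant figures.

From V·X·(1 + k_d·θ_c) = Y·Q·(S₀ − S)·θ_c: X = 0.583 × 450 × (1750 − 22.8) × 18.2 / [1500 × (1 + 0.0932 × 18.2)] = 2039 mg/L.

X ≈ 2040 mg/L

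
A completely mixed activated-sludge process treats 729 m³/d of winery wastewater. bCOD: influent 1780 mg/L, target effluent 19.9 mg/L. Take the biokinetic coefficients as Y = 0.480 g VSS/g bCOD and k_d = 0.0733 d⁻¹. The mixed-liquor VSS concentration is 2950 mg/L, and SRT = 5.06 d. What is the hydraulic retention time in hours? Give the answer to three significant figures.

From the SRT design equation V = Y Q (S₀−S) θ_c / [X (1 + k_d θ_c)] = 0.480 × 729 × (1780 − 19.9) × 5.06 / [2950 × (1 + 0.0733 × 5.06)] = 3.12×10^6 / 4044 = 770.6 m³.
τ = V/Q = 770.6/729 = 1.057 d, or 25.37 h.

τ ≈ 25.4 h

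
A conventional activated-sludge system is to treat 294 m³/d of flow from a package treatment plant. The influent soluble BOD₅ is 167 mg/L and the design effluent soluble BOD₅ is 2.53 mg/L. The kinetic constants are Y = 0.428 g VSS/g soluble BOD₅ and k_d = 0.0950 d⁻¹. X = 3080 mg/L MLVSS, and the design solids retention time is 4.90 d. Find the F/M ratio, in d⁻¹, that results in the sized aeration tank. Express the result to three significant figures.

Rearranging the biomass balance for a CMAS with decay, V = Y·Q·ΔS·θ_c / [X·(1+k_d θ_c)] = 0.428 × 294 × (167 − 2.53) × 4.90 / [3080 × (1 + 0.0950 × 4.90)] = 1.01×10^5 / 4514 = 22.47 m³.
F/M = Q·S₀ / (V·X) = 294 × 167 / (22.47 × 3080) = 0.7095 g soluble BOD₅·(g VSS·d)⁻¹.

F/M ≈ 0.710 d⁻¹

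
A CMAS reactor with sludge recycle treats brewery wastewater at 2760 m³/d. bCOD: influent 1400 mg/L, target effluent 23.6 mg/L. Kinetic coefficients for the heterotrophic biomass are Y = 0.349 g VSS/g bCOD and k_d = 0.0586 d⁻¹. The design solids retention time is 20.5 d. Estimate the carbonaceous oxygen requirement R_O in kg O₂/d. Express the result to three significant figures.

R_O ≈ 2940 kg O₂/d

Y_obs = Y / (1 + k_d θ_c) = 0.349 / (1 + 0.0586 × 20.5) = 0.349 / 2.201 = 0.1585.
ΔS = 1400 − 23.6 = 1376 mg/L, so the substrate removal rate is 2760 × 1376/1000 = 3799 kg bCOD/d.
Net sludge production P_X = 0.1585 × 3799 = 602.3 kg VSS/d.
R_O = Q·(S₀ − S) − 1.42·P_X = 3799 − 1.42 × 602.3 = 2944 kg O₂/d.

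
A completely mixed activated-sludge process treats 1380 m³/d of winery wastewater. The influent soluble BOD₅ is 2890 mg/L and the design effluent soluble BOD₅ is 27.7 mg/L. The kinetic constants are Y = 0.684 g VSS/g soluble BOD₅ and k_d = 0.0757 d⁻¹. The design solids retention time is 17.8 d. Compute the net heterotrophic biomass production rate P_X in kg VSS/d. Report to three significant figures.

Y_obs = Y / (1 + k_d θ_c) = 0.684 / (1 + 0.0757 × 17.8) = 0.684 / 2.347 = 0.2914.
ΔS = 2890 − 27.7 = 2862 mg/L, so the substrate removal rate is 1380 × 2862/1000 = 3950 kg soluble BOD₅/d.
Net biomass production P_X = Y_obs × Q·(S₀ − S) = 0.2914 × 3950 = 1151 kg VSS/d.

P_X ≈ 1150 kg VSS/d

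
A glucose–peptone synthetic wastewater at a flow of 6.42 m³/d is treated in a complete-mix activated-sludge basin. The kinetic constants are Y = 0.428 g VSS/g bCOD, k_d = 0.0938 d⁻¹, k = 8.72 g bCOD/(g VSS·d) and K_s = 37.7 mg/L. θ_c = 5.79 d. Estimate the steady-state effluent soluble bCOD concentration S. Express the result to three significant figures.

S ≈ 2.90 mg/L

From the Monod/SRT balance for a CMAS, S = K_s·(1+k_d θ_c)/[θ_c·(Y k − k_d) − 1] = 37.7 × (1 + 0.0938 × 5.79) / [5.79 × (0.428 × 8.72 − 0.0938) − 1] = 58.17 / 20.07 = 2.899 mg/L.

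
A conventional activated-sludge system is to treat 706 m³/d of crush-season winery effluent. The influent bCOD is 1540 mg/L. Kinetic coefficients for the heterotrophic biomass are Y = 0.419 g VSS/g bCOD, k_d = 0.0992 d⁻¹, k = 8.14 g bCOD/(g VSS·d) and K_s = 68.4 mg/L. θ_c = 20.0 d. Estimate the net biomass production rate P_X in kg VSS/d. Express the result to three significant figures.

From the Monod/SRT balance for a CMAS, S = K_s·(1+k_d θ_c)/[θ_c·(Y k − k_d) − 1] = 68.4 × (1 + 0.0992 × 20.0) / [20.0 × (0.419 × 8.14 − 0.0992) − 1] = 204.1 / 65.23 = 3.129 mg/L.
Correct the yield for decay: Y_obs = Y/(1 + k_d θ_c) = 0.419 / (1 + 0.0992 × 20.0) = 0.419 / 2.984 = 0.1404.
Mass of bCOD removed per day: Q(S₀ − S) = 706 × 1537 g/m³ = 1085 kg/d.
Biomass produced: P_X = Y_obs·Q·ΔS = 0.1404 × 1085 ≈ 152.4 kg VSS/d.

P_X ≈ 152 kg VSS/d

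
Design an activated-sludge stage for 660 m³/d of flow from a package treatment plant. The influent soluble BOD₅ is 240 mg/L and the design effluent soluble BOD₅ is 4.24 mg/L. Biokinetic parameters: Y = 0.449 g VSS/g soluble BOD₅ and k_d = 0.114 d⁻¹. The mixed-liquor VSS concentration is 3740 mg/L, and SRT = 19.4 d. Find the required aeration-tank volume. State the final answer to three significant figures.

From the SRT design equation V = Y Q (S₀−S) θ_c / [X (1 + k_d θ_c)] = 0.449 × 660 × (240 − 4.24) × 19.4 / [3740 × (1 + 0.114 × 19.4)] = 1.36×10^6 / 12011 = 112.8 m³.

V ≈ 113 m³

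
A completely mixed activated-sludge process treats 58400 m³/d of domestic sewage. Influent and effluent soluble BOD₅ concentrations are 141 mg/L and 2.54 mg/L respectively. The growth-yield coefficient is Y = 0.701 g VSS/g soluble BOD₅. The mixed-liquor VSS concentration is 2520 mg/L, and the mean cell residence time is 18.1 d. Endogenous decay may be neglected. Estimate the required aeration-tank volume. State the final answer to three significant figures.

V·X = Y·Q·ΔS·θ_c gives V = 0.701 × 58400 × (141 − 2.54) × 18.1 / 2520 = 40713 m³.

V ≈ 40700 m³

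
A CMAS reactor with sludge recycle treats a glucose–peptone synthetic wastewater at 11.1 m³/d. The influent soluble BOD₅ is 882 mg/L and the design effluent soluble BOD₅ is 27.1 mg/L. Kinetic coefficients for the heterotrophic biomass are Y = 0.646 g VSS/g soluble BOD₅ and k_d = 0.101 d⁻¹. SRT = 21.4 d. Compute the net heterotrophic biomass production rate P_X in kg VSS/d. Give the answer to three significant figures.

The observed yield is Y_obs = Y/(1 + k_d·θ_c) = 0.646 / (1 + 0.101 × 21.4) = 0.646 / 3.161 = 0.2043 g VSS per g soluble BOD₅ removed.
Mass of soluble BOD₅ removed per day: Q(S₀ − S) = 11.1 × 854.9 g/m³ = 9.489 kg/d.
So the net sludge growth is P_X = 0.2043 × 9.489 = 1.939 kg VSS/d.

P_X ≈ 1.94 kg VSS/d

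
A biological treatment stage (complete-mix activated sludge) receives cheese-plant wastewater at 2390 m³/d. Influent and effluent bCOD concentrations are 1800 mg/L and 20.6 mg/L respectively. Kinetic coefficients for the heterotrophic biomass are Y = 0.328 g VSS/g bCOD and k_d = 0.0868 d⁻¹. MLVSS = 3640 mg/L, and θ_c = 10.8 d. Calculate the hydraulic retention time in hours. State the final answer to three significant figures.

Rearranging the biomass balance for a CMAS with decay, V = Y·Q·ΔS·θ_c / [X·(1+k_d θ_c)] = 0.328 × 2390 × (1800 − 20.6) × 10.8 / [3640 × (1 + 0.0868 × 10.8)] = 1.51×10^7 / 7052 = 2136 m³.
τ = V/Q = 2136/2390 = 0.8938 d, or 21.45 h.

τ ≈ 21.5 h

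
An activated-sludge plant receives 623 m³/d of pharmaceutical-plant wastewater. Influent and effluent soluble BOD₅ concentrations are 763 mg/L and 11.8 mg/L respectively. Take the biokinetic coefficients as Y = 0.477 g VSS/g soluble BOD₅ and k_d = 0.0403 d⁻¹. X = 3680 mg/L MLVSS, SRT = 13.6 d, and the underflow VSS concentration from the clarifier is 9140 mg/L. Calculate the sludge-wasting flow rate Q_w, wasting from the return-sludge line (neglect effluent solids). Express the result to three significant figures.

Rearranging the biomass balance for a CMAS with decay, V = Y·Q·ΔS·θ_c / [X·(1+k_d θ_c)] = 0.477 × 623 × (763 − 11.8) × 13.6 / [3680 × (1 + 0.0403 × 13.6)] = 3.04×10^6 / 5697 = 532.9 m³.
Wasting from the return line (neglecting effluent solids): Q_w = V·X / (θ_c·X_r) = 532.9 × 3680 / (13.6 × 9140) = 15.78 m³/d.

Q_w ≈ 15.8 m³/d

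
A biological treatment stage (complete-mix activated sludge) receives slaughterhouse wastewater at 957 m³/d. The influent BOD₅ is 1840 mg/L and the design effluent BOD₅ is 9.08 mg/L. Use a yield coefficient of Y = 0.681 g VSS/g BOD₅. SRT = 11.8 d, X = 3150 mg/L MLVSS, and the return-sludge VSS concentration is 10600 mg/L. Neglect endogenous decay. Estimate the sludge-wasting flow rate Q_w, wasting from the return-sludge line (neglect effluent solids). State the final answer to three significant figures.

Biomass mass balance (decay neglected): V·X = Y·Q·(S₀ − S)·θ_c, so V = 0.681 × 957 × (1840 − 9.08) × 11.8 / 3150 = 4470 m³.
Q_w = (V·X)/(θ_c X_r) = 4470 × 3150 / (11.8 × 10600) = 112.6 m³/d.

Q_w ≈ 113 m³/d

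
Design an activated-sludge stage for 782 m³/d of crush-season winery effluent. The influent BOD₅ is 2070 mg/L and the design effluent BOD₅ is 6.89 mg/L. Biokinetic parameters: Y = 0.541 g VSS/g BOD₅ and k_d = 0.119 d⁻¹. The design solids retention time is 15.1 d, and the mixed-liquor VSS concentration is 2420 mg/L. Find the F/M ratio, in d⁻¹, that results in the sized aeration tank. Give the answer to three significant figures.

F/M ≈ 0.344 d⁻¹

Steady-state biomass mass balance: V·X·(1 + k_d·θ_c) = Y·Q·(S₀ − S)·θ_c, so V = 0.541 × 782 × (2070 − 6.89) × 15.1 / [2420 × (1 + 0.119 × 15.1)] = 1.32×10^7 / 6768 = 1947 m³.
F/M = Q·S₀ / (V·X) = 782 × 2070 / (1947 × 2420) = 0.3435 g BOD₅·(g VSS·d)⁻¹.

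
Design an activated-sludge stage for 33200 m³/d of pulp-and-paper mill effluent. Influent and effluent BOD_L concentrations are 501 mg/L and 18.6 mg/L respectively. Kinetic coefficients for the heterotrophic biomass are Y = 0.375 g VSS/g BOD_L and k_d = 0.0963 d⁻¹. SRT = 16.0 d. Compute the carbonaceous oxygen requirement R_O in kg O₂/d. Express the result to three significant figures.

R_O ≈ 12700 kg O₂/d

Y_obs = Y / (1 + k_d θ_c) = 0.375 / (1 + 0.0963 × 16.0) = 0.375 / 2.541 = 0.1476.
Substrate removed = Q·(S₀ − S) = 33200 m³/d × (501 − 18.6) g/m³ = 1.6×10^7 g/d = 16016 kg/d.
Biomass synthesised: P_X = Y_obs × 16016 = 2364 kg VSS/d.
Carbonaceous O₂ demand = substrate oxidised − cell-mass equivalent = 16016 − 1.42 × 2364 = 12659 kg O₂/d.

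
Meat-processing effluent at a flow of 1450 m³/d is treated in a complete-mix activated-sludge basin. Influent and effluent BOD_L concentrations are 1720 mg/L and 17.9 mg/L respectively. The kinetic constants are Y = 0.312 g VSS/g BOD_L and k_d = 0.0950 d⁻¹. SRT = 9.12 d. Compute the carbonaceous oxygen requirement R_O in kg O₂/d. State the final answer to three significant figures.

R_O ≈ 1880 kg O₂/d

Observed yield with endogenous decay: Y_obs = Y / (1 + k_d·θ_c) = 0.312 / (1 + 0.0950 × 9.12) = 0.312 / 1.866 = 0.1672 g VSS/g BOD_L.
ΔS = 1720 − 17.9 = 1702 mg/L, so the substrate removal rate is 1450 × 1702/1000 = 2468 kg BOD_L/d.
P_X = Y_obs·Q·(S₀ − S) = 0.1672 × 2468 = 412.6 kg VSS/d.
R_O = Q·(S₀ − S) − 1.42·P_X = 2468 − 1.42 × 412.6 = 1882 kg O₂/d.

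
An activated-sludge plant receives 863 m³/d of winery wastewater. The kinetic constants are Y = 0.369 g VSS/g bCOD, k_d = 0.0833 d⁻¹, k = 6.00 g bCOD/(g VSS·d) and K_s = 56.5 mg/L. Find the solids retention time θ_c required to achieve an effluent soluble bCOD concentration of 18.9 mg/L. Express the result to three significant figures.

At the target effluent, Y k S/(K_s+S) = 0.369×6.00×18.9/75.40 = 0.5550 d⁻¹.
1/θ_c = 0.5550 − 0.0833 = 0.4717 d⁻¹, so θ_c = 2.120 d.

θ_c ≈ 2.12 d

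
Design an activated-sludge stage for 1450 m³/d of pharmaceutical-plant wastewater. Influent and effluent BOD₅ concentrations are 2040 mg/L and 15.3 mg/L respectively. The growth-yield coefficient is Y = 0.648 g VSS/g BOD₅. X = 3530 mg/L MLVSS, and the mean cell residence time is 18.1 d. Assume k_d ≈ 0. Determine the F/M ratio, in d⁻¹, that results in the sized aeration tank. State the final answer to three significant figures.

F/M ≈ 0.0859 d⁻¹

Biomass mass balance (decay neglected): V·X = Y·Q·(S₀ − S)·θ_c, so V = 0.648 × 1450 × (2040 − 15.3) × 18.1 / 3530 = 9755 m³.
F/M = applied load / biomass = Q·S₀/(V·X) = 1450 × 2040 / (9755 × 3530) = 0.08590 d⁻¹.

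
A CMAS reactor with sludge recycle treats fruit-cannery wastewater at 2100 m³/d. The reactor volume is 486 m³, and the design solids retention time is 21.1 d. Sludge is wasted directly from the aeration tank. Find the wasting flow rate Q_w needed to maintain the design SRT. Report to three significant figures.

With mixed-liquor wasting, θ_c = V/Q_w, so Q_w = V/θ_c = 486.0/21.1 = 23.03 m³/d.

Q_w ≈ 23.0 m³/d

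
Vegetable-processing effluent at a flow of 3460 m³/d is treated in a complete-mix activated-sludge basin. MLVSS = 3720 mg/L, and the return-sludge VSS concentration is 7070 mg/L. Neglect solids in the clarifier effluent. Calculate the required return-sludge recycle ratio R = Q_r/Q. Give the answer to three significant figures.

R ≈ 1.11

R = Q_r/Q = X/(X_r − X) = 3720 / (7070 − 3720) = 1.110.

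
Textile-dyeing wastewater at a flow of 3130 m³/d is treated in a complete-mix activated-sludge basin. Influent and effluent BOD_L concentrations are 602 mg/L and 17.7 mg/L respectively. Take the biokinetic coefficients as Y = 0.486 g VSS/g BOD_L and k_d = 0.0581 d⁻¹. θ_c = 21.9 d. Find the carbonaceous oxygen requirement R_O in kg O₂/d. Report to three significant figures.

R_O ≈ 1270 kg O₂/d

Correct the yield for decay: Y_obs = Y/(1 + k_d θ_c) = 0.486 / (1 + 0.0581 × 21.9) = 0.486 / 2.272 = 0.2139.
Q·(S₀ − S) = 3130 × (602 − 17.7) × 10⁻³ = 1829 kg/d removed.
P_X = Y_obs·Q·(S₀ − S) = 0.2139 × 1829 = 391.1 kg VSS/d.
R_O = Q·ΔS − 1.42 P_X = 1829 − 555.4 = 1273 kg O₂/d.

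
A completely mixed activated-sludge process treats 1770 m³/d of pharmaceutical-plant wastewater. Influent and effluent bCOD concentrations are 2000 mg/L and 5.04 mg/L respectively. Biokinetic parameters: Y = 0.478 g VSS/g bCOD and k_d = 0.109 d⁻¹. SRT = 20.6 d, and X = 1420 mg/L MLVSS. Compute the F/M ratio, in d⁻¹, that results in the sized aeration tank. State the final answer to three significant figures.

F/M ≈ 0.330 d⁻¹

Rearranging the biomass balance for a CMAS with decay, V = Y·Q·ΔS·θ_c / [X·(1+k_d θ_c)] = 0.478 × 1770 × (2000 − 5.04) × 20.6 / [1420 × (1 + 0.109 × 20.6)] = 3.48×10^7 / 4608 = 7545 m³.
Food-to-microorganism ratio F/M = Q S₀ / (V X) = 1770 × 2000 / (7545 × 1420) = 0.3304 d⁻¹.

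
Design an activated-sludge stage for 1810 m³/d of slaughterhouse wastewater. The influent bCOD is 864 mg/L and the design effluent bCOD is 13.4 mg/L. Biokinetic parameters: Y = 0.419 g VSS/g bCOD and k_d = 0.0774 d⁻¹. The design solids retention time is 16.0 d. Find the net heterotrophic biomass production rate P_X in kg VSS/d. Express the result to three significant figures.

P_X ≈ 288 kg VSS/d

Correct the yield for decay: Y_obs = Y/(1 + k_d θ_c) = 0.419 / (1 + 0.0774 × 16.0) = 0.419 / 2.238 = 0.1872.
Q·(S₀ − S) = 1810 × (864 − 13.4) × 10⁻³ = 1540 kg/d removed.
So the net sludge growth is P_X = 0.1872 × 1540 = 288.2 kg VSS/d.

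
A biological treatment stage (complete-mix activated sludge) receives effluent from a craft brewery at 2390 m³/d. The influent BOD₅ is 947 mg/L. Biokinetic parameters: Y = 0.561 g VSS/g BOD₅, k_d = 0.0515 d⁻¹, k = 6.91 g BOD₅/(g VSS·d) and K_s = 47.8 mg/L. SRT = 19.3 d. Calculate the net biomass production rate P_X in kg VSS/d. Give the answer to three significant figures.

Effluent substrate depends only on kinetics and SRT: S = K_s(1 + k_d θ_c) / [θ_c(Yk − k_d) − 1] = 47.8 × (1 + 0.0515 × 19.3) / [19.3 × (0.561 × 6.91 − 0.0515) − 1] = 95.31 / 72.82 = 1.309 mg/L.
The observed yield is Y_obs = Y/(1 + k_d·θ_c) = 0.561 / (1 + 0.0515 × 19.3) = 0.561 / 1.994 = 0.2814 g VSS per g BOD₅ removed.
Q·(S₀ − S) = 2390 × (947 − 1.31) × 10⁻³ = 2260 kg/d removed.
Biomass produced: P_X = Y_obs·Q·ΔS = 0.2814 × 2260 ≈ 635.9 kg VSS/d.

P_X ≈ 636 kg VSS/d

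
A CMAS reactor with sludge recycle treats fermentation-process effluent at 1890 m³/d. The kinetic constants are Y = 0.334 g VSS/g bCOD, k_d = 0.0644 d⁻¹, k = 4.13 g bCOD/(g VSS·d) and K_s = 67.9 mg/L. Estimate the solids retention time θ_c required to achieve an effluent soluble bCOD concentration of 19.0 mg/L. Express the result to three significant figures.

θ_c ≈ 4.22 d

From 1/θ_c = Y·k·S/(K_s + S) − k_d: Y·k·S/(K_s+S) = 0.334 × 4.13 × 19.0 / (67.9 + 19.0) = 0.3016 d⁻¹.
Then 1/θ_c = μ − k_d = 0.3016 − 0.0644 = 0.2372 d⁻¹, giving θ_c = 4.216 d.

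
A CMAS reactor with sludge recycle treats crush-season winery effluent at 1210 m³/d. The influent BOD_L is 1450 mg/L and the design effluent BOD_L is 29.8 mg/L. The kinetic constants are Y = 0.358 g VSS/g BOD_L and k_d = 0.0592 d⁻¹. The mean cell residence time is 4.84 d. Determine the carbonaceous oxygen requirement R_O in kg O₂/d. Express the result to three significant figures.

R_O ≈ 1040 kg O₂/d

Correct the yield for decay: Y_obs = Y/(1 + k_d θ_c) = 0.358 / (1 + 0.0592 × 4.84) = 0.358 / 1.287 = 0.2783.
Q·(S₀ − S) = 1210 × (1450 − 29.8) × 10⁻³ = 1718 kg/d removed.
P_X = Y_obs·Q·(S₀ − S) = 0.2783 × 1718 = 478.2 kg VSS/d.
R_O = Q·ΔS − 1.42 P_X = 1718 − 679.0 = 1039 kg O₂/d.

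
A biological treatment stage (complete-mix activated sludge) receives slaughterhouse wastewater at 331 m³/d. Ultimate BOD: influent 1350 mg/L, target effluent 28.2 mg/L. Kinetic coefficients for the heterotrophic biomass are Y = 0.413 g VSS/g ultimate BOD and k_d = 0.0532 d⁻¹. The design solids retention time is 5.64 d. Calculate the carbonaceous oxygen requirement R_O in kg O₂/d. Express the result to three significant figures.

R_O ≈ 240 kg O₂/d

The observed yield is Y_obs = Y/(1 + k_d·θ_c) = 0.413 / (1 + 0.0532 × 5.64) = 0.413 / 1.300 = 0.3177 g VSS per g ultimate BOD removed.
Mass of ultimate BOD removed per day: Q(S₀ − S) = 331 × 1322 g/m³ = 437.5 kg/d.
Biomass synthesised: P_X = Y_obs × 437.5 = 139.0 kg VSS/d.
R_O = Q·ΔS − 1.42 P_X = 437.5 − 197.4 = 240.1 kg O₂/d.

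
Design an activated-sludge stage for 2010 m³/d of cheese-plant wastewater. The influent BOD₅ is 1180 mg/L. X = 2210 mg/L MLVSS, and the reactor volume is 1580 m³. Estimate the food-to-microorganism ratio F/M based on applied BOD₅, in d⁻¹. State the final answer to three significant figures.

F/M = applied load / biomass = Q·S₀/(V·X) = 2010 × 1180 / (1580 × 2210) = 0.6792 d⁻¹.

F/M ≈ 0.679 d⁻¹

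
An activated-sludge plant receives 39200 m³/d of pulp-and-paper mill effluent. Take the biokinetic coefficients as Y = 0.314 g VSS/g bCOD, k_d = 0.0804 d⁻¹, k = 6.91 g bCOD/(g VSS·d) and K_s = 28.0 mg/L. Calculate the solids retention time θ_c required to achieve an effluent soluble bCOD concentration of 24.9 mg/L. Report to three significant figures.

At the target effluent, Y k S/(K_s+S) = 0.314×6.91×24.9/52.90 = 1.021 d⁻¹.
θ_c = 1/(μ − k_d) = 1/(1.021 − 0.0804) = 1/0.9409 = 1.063 d.

θ_c ≈ 1.06 d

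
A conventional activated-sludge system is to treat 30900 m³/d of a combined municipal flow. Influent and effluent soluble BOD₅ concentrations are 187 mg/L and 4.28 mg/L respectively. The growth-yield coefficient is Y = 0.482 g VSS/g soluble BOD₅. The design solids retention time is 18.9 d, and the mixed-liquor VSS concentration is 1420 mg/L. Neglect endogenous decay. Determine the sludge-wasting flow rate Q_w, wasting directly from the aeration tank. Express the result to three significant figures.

Biomass mass balance (decay neglected): V·X = Y·Q·(S₀ − S)·θ_c, so V = 0.482 × 30900 × (187 − 4.28) × 18.9 / 1420 = 36221 m³.
Wasting from the aeration tank: Q_w = V / θ_c = 36221 / 18.9 = 1916 m³/d.

Q_w ≈ 1920 m³/d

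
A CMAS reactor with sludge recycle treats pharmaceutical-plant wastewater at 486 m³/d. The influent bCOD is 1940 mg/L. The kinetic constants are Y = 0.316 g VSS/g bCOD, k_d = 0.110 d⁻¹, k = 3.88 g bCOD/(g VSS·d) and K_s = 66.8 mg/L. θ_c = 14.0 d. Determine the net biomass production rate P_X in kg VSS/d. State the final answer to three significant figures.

From the Monod/SRT balance for a CMAS, S = K_s·(1+k_d θ_c)/[θ_c·(Y k − k_d) − 1] = 66.8 × (1 + 0.110 × 14.0) / [14.0 × (0.316 × 3.88 − 0.110) − 1] = 169.7 / 14.63 = 11.60 mg/L.
Correct the yield for decay: Y_obs = Y/(1 + k_d θ_c) = 0.316 / (1 + 0.110 × 14.0) = 0.316 / 2.540 = 0.1244.
Q·(S₀ − S) = 486 × (1940 − 11.6) × 10⁻³ = 937.2 kg/d removed.
So the net sludge growth is P_X = 0.1244 × 937.2 = 116.6 kg VSS/d.

P_X ≈ 117 kg VSS/d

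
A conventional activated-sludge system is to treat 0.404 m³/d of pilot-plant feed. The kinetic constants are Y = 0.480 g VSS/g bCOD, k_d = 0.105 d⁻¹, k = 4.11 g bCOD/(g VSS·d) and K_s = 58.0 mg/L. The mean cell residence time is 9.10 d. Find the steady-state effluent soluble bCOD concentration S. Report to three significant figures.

S ≈ 7.09 mg/L

Effluent substrate depends only on kinetics and SRT: S = K_s(1 + k_d θ_c) / [θ_c(Yk − k_d) − 1] = 58.0 × (1 + 0.105 × 9.10) / [9.10 × (0.480 × 4.11 − 0.105) − 1] = 113.4 / 16.00 = 7.090 mg/L.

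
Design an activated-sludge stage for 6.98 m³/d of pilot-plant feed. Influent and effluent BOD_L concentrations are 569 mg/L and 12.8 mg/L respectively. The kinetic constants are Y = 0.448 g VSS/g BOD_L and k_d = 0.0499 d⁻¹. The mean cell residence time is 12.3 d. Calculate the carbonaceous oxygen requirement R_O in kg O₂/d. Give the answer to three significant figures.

R_O ≈ 2.35 kg O₂/d

Correct the yield for decay: Y_obs = Y/(1 + k_d θ_c) = 0.448 / (1 + 0.0499 × 12.3) = 0.448 / 1.614 = 0.2776.
Mass of BOD_L removed per day: Q(S₀ − S) = 6.98 × 556.2 g/m³ = 3.882 kg/d.
P_X = Y_obs·Q·(S₀ − S) = 0.2776 × 3.882 = 1.078 kg VSS/d.
Carbonaceous O₂ demand = substrate oxidised − cell-mass equivalent = 3.882 − 1.42 × 1.078 = 2.352 kg O₂/d.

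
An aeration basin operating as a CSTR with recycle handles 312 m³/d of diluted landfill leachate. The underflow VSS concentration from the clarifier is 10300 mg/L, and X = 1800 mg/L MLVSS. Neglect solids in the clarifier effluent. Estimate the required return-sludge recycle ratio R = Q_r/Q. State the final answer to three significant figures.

Solids balance on the clarifier gives (1+R)X = R·X_r, so R = X/(X_r − X) = 1800 / (10300 − 1800) = 0.2118.

R ≈ 0.212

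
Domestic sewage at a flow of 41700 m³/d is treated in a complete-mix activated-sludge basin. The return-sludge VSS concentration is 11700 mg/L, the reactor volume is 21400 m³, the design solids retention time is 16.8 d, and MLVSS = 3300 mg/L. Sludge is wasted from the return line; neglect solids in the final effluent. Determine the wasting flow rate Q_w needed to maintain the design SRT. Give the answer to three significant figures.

Q_w ≈ 359 m³/d

Q_w = (V·X)/(θ_c X_r) = 21400 × 3300 / (16.8 × 11700) = 359.3 m³/d.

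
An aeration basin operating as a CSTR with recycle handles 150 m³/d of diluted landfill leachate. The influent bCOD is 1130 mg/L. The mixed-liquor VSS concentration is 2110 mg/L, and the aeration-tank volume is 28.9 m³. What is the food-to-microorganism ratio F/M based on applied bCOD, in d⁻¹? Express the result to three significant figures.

Food-to-microorganism ratio F/M = Q S₀ / (V X) = 150 × 1130 / (28.90 × 2110) = 2.780 d⁻¹.

F/M ≈ 2.78 d⁻¹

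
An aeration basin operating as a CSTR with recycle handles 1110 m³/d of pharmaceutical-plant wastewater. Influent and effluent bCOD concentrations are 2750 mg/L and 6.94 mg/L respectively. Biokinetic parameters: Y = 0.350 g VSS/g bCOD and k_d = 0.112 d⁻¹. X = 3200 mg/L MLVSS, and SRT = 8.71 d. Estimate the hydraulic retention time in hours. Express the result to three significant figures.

τ ≈ 31.7 h

From the SRT design equation V = Y Q (S₀−S) θ_c / [X (1 + k_d θ_c)] = 0.350 × 1110 × (2750 − 6.94) × 8.71 / [3200 × (1 + 0.112 × 8.71)] = 9.28×10^6 / 6322 = 1468 m³.
τ = V/Q = 1468/1110 = 1.323 d, or 31.75 h.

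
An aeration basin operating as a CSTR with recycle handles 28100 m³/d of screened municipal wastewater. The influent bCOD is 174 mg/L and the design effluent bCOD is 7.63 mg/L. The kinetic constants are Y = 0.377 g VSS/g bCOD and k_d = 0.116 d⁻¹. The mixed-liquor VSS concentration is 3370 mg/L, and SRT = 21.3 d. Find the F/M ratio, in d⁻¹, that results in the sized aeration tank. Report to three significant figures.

F/M ≈ 0.452 d⁻¹

Rearranging the biomass balance for a CMAS with decay, V = Y·Q·ΔS·θ_c / [X·(1+k_d θ_c)] = 0.377 × 28100 × (174 − 7.63) × 21.3 / [3370 × (1 + 0.116 × 21.3)] = 3.75×10^7 / 11697 = 3210 m³.
F/M = Q·S₀ / (V·X) = 28100 × 174 / (3210 × 3370) = 0.4520 g bCOD·(g VSS·d)⁻¹.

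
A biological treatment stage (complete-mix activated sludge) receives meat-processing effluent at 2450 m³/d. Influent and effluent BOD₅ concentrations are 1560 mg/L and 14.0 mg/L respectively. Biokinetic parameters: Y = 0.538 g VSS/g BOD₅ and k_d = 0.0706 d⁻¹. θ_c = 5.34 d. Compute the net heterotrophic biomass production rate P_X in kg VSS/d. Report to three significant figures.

P_X ≈ 1480 kg VSS/d

Observed yield with endogenous decay: Y_obs = Y / (1 + k_d·θ_c) = 0.538 / (1 + 0.0706 × 5.34) = 0.538 / 1.377 = 0.3907 g VSS/g BOD₅.
ΔS = 1560 − 14.0 = 1546 mg/L, so the substrate removal rate is 2450 × 1546/1000 = 3788 kg BOD₅/d.
So the net sludge growth is P_X = 0.3907 × 3788 = 1480 kg VSS/d.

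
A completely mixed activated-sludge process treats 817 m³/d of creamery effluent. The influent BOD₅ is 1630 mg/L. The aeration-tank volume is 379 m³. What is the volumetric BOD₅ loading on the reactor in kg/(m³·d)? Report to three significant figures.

Applied BOD₅ load per unit volume = Q·S₀/V = (817 × 1630/1000)/379.0 = 3.514 kg BOD₅·m⁻³·d⁻¹.

L_v ≈ 3.51 kg BOD₅/(m³·d)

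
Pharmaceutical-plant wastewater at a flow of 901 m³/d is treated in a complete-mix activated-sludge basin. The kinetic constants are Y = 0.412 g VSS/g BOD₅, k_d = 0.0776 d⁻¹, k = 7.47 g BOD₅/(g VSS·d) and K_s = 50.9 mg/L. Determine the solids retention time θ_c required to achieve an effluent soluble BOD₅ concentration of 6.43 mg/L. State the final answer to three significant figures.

From 1/θ_c = Y·k·S/(K_s + S) − k_d: Y·k·S/(K_s+S) = 0.412 × 7.47 × 6.43 / (50.9 + 6.43) = 0.3452 d⁻¹.
θ_c = 1/(μ − k_d) = 1/(0.3452 − 0.0776) = 1/0.2676 = 3.737 d.

θ_c ≈ 3.74 d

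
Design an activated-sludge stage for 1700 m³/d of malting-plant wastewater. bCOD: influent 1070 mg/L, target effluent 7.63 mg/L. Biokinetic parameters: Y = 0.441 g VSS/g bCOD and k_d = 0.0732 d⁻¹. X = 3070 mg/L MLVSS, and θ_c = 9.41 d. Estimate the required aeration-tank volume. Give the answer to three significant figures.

V ≈ 1450 m³

Rearranging the biomass balance for a CMAS with decay, V = Y·Q·ΔS·θ_c / [X·(1+k_d θ_c)] = 0.441 × 1700 × (1070 − 7.63) × 9.41 / [3070 × (1 + 0.0732 × 9.41)] = 7.49×10^6 / 5185 = 1446 m³.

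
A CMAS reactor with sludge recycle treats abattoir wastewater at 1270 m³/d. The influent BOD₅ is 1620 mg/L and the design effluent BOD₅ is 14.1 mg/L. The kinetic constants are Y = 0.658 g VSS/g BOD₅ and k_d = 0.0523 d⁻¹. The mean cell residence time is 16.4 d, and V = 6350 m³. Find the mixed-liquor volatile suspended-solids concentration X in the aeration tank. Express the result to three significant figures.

X ≈ 1870 mg/L

From V·X·(1 + k_d·θ_c) = Y·Q·(S₀ − S)·θ_c: X = 0.658 × 1270 × (1620 − 14.1) × 16.4 / [6350 × (1 + 0.0523 × 16.4)] = 1866 mg/L.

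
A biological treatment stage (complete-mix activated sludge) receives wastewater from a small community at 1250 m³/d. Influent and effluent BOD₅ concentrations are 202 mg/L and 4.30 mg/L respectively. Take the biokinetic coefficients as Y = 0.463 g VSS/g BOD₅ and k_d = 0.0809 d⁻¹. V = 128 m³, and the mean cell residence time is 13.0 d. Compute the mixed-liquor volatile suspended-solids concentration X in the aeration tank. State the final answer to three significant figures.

From V·X·(1 + k_d·θ_c) = Y·Q·(S₀ − S)·θ_c: X = 0.463 × 1250 × (202 − 4.30) × 13.0 / [128 × (1 + 0.0809 × 13.0)] = 5664 mg/L.

X ≈ 5660 mg/L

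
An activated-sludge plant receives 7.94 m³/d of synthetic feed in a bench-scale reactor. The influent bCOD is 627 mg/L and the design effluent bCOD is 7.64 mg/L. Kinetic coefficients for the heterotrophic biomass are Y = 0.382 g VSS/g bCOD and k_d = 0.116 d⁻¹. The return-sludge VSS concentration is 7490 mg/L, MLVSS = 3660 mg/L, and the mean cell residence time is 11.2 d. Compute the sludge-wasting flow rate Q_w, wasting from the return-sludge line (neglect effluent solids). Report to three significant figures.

Q_w ≈ 0.109 m³/d

From the SRT design equation V = Y Q (S₀−S) θ_c / [X (1 + k_d θ_c)] = 0.382 × 7.94 × (627 − 7.64) × 11.2 / [3660 × (1 + 0.116 × 11.2)] = 2.1×10^4 / 8415 = 2.500 m³.
Wasting from the return line (neglecting effluent solids): Q_w = V·X / (θ_c·X_r) = 2.500 × 3660 / (11.2 × 7490) = 0.1091 m³/d.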